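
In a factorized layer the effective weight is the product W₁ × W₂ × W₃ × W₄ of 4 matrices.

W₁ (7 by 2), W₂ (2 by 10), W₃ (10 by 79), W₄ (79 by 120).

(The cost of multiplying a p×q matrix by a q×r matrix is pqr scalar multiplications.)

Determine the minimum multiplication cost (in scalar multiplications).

22220

Adjacent pairs: W₁W₂ = 7·2·10 = 140; W₂W₃ = 2·10·79 = 1580; W₃W₄ = 10·79·120 = 94800.
Length 3: W₁..W₃: k=1: 0+1580+7·2·79=2686; k=2: 140+0+7·10·79=5670 → min 2686 | W₂..W₄: k=2: 0+94800+2·10·120=97200; k=3: 1580+0+2·79·120=20540 → min 20540.
Length 4: W₁..W₄: k=1: 0+20540+7·2·120=22220; k=2: 140+94800+7·10·120=103340; k=3: 2686+0+7·79·120=69046 → min 22220.
Optimal order: (W₁ × ((W₂ × W₃) × W₄)) with cost 22220.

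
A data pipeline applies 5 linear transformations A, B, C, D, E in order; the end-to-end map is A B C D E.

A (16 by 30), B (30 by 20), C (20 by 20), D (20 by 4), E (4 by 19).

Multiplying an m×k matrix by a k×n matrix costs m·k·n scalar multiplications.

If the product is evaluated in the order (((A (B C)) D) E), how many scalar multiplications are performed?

(B C): 30×20 by 20×20 → 30×20, cost 30·20·20 = 12000
(A (B C)): 16×30 by 30×20 → 16×20, cost 16·30·20 = 9600; cumulative 21600
((A (B C)) D): 16×20 by 20×4 → 16×4, cost 16·20·4 = 1280; cumulative 22880
(((A (B C)) D) E): 16×4 by 4×19 → 16×19, cost 16·4·19 = 1216; cumulative 24096
Total: 24096 scalar multiplications.

24096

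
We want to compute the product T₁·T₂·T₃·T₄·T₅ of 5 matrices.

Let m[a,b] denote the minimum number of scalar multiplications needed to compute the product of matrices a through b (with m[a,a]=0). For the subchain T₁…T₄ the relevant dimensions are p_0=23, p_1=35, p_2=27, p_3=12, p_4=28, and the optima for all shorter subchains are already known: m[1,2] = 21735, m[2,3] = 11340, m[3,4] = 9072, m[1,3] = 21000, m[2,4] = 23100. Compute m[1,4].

m[1,4] = min over k∈[1,3] of m[1,k]+m[k+1,4]+p_{0}·p_k·p_{4}.
k=1: 0 + 23100 + 23·35·28 = 45640; k=2: 21735 + 9072 + 23·27·28 = 48195; k=3: 21000 + 0 + 23·12·28 = 28728.
Minimum: 28728 at k=3.

28728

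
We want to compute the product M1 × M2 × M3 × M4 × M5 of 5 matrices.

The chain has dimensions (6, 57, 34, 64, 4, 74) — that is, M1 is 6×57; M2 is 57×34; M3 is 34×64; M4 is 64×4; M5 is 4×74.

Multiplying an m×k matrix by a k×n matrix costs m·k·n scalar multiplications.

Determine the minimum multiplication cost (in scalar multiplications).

19600

Adjacent pairs: M1M2 = 6·57·34 = 11628; M2M3 = 57·34·64 = 124032; M3M4 = 34·64·4 = 8704; M4M5 = 64·4·74 = 18944.
Length 3: M1..M3: k=1: 0+124032+6·57·64=145920; k=2: 11628+0+6·34·64=24684 → min 24684 | M2..M4: k=2: 0+8704+57·34·4=16456; k=3: 124032+0+57·64·4=138624 → min 16456 | M3..M5: k=3: 0+18944+34·64·74=179968; k=4: 8704+0+34·4·74=18768 → min 18768.
Length 4: M1..M4: k=1: 0+16456+6·57·4=17824; k=2: 11628+8704+6·34·4=21148; k=3: 24684+0+6·64·4=26220 → min 17824 | M2..M5: k=2: 0+18768+57·34·74=162180; k=3: 124032+18944+57·64·74=412928; k=4: 16456+0+57·4·74=33328 → min 33328.
Length 5: M1..M5: k=1: 0+33328+6·57·74=58636; k=2: 11628+18768+6·34·74=45492; k=3: 24684+18944+6·64·74=72044; k=4: 17824+0+6·4·74=19600 → min 19600.
Optimal order: ((M1 × (M2 × (M3 × M4))) × M5) with cost 19600.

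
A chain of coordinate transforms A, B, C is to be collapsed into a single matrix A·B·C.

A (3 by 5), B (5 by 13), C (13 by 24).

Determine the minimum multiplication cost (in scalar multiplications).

1131

Order (A·(B·C)): (B·C): 5×13 by 13×24 → 5×24, cost 5·13·24 = 1560; (A·(B·C)): 3×5 by 5×24 → 3×24, cost 3·5·24 = 360; cumulative 1920. Total 1920.
Order ((A·B)·C): (A·B): 3×5 by 5×13 → 3×13, cost 3·5·13 = 195; ((A·B)·C): 3×13 by 13×24 → 3×24, cost 3·13·24 = 936; cumulative 1131. Total 1131.
Minimum: 1131.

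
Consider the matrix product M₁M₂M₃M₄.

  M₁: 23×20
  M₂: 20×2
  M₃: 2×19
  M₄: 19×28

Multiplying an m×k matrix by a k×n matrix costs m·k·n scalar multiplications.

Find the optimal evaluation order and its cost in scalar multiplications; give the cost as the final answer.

3272

Adjacent pairs: M₁M₂ = 23·20·2 = 920; M₂M₃ = 20·2·19 = 760; M₃M₄ = 2·19·28 = 1064.
Length 3: M₁..M₃: k=1: 0+760+23·20·19=9500; k=2: 920+0+23·2·19=1794 → min 1794 | M₂..M₄: k=2: 0+1064+20·2·28=2184; k=3: 760+0+20·19·28=11400 → min 2184.
Length 4: M₁..M₄: k=1: 0+2184+23·20·28=15064; k=2: 920+1064+23·2·28=3272; k=3: 1794+0+23·19·28=14030 → min 3272.
Optimal parenthesization: ((M₁M₂)(M₃M₄)) with cost 3272.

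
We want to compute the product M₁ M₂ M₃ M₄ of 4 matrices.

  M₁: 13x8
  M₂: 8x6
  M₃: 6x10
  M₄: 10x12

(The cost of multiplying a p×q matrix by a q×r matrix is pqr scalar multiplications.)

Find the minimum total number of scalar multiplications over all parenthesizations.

Adjacent pairs: M₁M₂ = 13·8·6 = 624; M₂M₃ = 8·6·10 = 480; M₃M₄ = 6·10·12 = 720.
Length 3: M₁..M₃: k=1: 0+480+13·8·10=1520; k=2: 624+0+13·6·10=1404 → min 1404 | M₂..M₄: k=2: 0+720+8·6·12=1296; k=3: 480+0+8·10·12=1440 → min 1296.
Length 4: M₁..M₄: k=1: 0+1296+13·8·12=2544; k=2: 624+720+13·6·12=2280; k=3: 1404+0+13·10·12=2964 → min 2280.
Optimal order: ((M₁ M₂) (M₃ M₄)) with cost 2280.

2280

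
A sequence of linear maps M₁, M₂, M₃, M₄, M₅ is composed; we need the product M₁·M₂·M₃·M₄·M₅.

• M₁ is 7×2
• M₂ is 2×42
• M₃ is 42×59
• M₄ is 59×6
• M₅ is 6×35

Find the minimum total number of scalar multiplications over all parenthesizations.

6574

Adjacent pairs: M₁M₂ = 7·2·42 = 588; M₂M₃ = 2·42·59 = 4956; M₃M₄ = 42·59·6 = 14868; M₄M₅ = 59·6·35 = 12390.
Length 3: M₁..M₃: k=1: 0+4956+7·2·59=5782; k=2: 588+0+7·42·59=17934 → min 5782 | M₂..M₄: k=2: 0+14868+2·42·6=15372; k=3: 4956+0+2·59·6=5664 → min 5664 | M₃..M₅: k=3: 0+12390+42·59·35=99120; k=4: 14868+0+42·6·35=23688 → min 23688.
Length 4: M₁..M₄: k=1: 0+5664+7·2·6=5748; k=2: 588+14868+7·42·6=17220; k=3: 5782+0+7·59·6=8260 → min 5748 | M₂..M₅: k=2: 0+23688+2·42·35=26628; k=3: 4956+12390+2·59·35=21476; k=4: 5664+0+2·6·35=6084 → min 6084.
Length 5: M₁..M₅: k=1: 0+6084+7·2·35=6574; k=2: 588+23688+7·42·35=34566; k=3: 5782+12390+7·59·35=32627; k=4: 5748+0+7·6·35=7218 → min 6574.
Optimal order: (M₁·(((M₂·M₃)·M₄)·M₅)) with cost 6574.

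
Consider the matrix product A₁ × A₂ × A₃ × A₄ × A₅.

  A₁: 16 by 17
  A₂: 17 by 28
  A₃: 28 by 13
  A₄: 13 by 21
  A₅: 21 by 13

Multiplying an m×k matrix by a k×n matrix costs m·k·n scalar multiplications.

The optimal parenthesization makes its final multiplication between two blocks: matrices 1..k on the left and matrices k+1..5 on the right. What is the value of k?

Adjacent pairs: A₁A₂ = 16·17·28 = 7616; A₂A₃ = 17·28·13 = 6188; A₃A₄ = 28·13·21 = 7644; A₄A₅ = 13·21·13 = 3549.
Length 3: A₁..A₃: k=1: 0+6188+16·17·13=9724; k=2: 7616+0+16·28·13=13440 → min 9724 | A₂..A₄: k=2: 0+7644+17·28·21=17640; k=3: 6188+0+17·13·21=10829 → min 10829 | A₃..A₅: k=3: 0+3549+28·13·13=8281; k=4: 7644+0+28·21·13=15288 → min 8281.
Length 4: A₁..A₄: k=1: 0+10829+16·17·21=16541; k=2: 7616+7644+16·28·21=24668; k=3: 9724+0+16·13·21=14092 → min 14092 | A₂..A₅: k=2: 0+8281+17·28·13=14469; k=3: 6188+3549+17·13·13=12610; k=4: 10829+0+17·21·13=15470 → min 12610.
Top-level splits: k=1: (A₁..A₁)·(A₂..A₅) → 0+12610+16·17·13 = 16146; k=2: (A₁..A₂)·(A₃..A₅) → 7616+8281+16·28·13 = 21721; k=3: (A₁..A₃)·(A₄..A₅) → 9724+3549+16·13·13 = 15977; k=4: (A₁..A₄)·(A₅..A₅) → 14092+0+16·21·13 = 18460.
Best split is after A₃, i.e. k = 3.

3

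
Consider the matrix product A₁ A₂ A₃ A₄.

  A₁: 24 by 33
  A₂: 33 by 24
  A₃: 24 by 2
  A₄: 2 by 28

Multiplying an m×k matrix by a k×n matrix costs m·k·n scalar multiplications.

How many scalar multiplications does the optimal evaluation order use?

4512

Adjacent pairs: A₁A₂ = 24·33·24 = 19008; A₂A₃ = 33·24·2 = 1584; A₃A₄ = 24·2·28 = 1344.
Length 3: A₁..A₃: k=1: 0+1584+24·33·2=3168; k=2: 19008+0+24·24·2=20160 → min 3168 | A₂..A₄: k=2: 0+1344+33·24·28=23520; k=3: 1584+0+33·2·28=3432 → min 3432.
Length 4: A₁..A₄: k=1: 0+3432+24·33·28=25608; k=2: 19008+1344+24·24·28=36480; k=3: 3168+0+24·2·28=4512 → min 4512.
Optimal order: ((A₁ (A₂ A₃)) A₄) with cost 4512.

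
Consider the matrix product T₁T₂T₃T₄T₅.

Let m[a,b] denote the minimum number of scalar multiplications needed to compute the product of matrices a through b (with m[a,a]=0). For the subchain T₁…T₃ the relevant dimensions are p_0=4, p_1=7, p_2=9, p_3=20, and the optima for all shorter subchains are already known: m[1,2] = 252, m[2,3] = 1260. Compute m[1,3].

m[1,3] = min over k∈[1,2] of m[1,k]+m[k+1,3]+p_{0}·p_k·p_{3}.
k=1: 0 + 1260 + 4·7·20 = 1820; k=2: 252 + 0 + 4·9·20 = 972.
Minimum: 972 at k=2.

972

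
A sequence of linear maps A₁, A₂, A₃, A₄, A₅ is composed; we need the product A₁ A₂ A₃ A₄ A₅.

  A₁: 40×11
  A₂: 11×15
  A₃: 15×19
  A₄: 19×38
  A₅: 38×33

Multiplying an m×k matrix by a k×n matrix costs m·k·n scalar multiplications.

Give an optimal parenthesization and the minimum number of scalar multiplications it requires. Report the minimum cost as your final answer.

39391

Adjacent pairs: A₁A₂ = 40·11·15 = 6600; A₂A₃ = 11·15·19 = 3135; A₃A₄ = 15·19·38 = 10830; A₄A₅ = 19·38·33 = 23826.
Length 3: A₁..A₃: k=1: 0+3135+40·11·19=11495; k=2: 6600+0+40·15·19=18000 → min 11495 | A₂..A₄: k=2: 0+10830+11·15·38=17100; k=3: 3135+0+11·19·38=11077 → min 11077 | A₃..A₅: k=3: 0+23826+15·19·33=33231; k=4: 10830+0+15·38·33=29640 → min 29640.
Length 4: A₁..A₄: k=1: 0+11077+40·11·38=27797; k=2: 6600+10830+40·15·38=40230; k=3: 11495+0+40·19·38=40375 → min 27797 | A₂..A₅: k=2: 0+29640+11·15·33=35085; k=3: 3135+23826+11·19·33=33858; k=4: 11077+0+11·38·33=24871 → min 24871.
Length 5: A₁..A₅: k=1: 0+24871+40·11·33=39391; k=2: 6600+29640+40·15·33=56040; k=3: 11495+23826+40·19·33=60401; k=4: 27797+0+40·38·33=77957 → min 39391.
Optimal parenthesization: (A₁ (((A₂ A₃) A₄) A₅)) with cost 39391.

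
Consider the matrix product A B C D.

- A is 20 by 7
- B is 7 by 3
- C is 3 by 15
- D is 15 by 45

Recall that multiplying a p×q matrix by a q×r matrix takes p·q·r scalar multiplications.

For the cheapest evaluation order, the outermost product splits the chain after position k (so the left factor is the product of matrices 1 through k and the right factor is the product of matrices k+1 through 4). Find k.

Adjacent pairs: AB = 20·7·3 = 420; BC = 7·3·15 = 315; CD = 3·15·45 = 2025.
Length 3: A..C: k=1: 0+315+20·7·15=2415; k=2: 420+0+20·3·15=1320 → min 1320 | B..D: k=2: 0+2025+7·3·45=2970; k=3: 315+0+7·15·45=5040 → min 2970.
Top-level splits: k=1: (A..A)·(B..D) → 0+2970+20·7·45 = 9270; k=2: (A..B)·(C..D) → 420+2025+20·3·45 = 5145; k=3: (A..C)·(D..D) → 1320+0+20·15·45 = 14820.
Best split is after B, i.e. k = 2.

2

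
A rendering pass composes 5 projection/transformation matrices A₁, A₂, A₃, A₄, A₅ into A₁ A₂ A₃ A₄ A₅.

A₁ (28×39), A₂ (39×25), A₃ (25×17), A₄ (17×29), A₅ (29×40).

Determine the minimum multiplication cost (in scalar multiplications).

Adjacent pairs: A₁A₂ = 28·39·25 = 27300; A₂A₃ = 39·25·17 = 16575; A₃A₄ = 25·17·29 = 12325; A₄A₅ = 17·29·40 = 19720.
Length 3: A₁..A₃: k=1: 0+16575+28·39·17=35139; k=2: 27300+0+28·25·17=39200 → min 35139 | A₂..A₄: k=2: 0+12325+39·25·29=40600; k=3: 16575+0+39·17·29=35802 → min 35802 | A₃..A₅: k=3: 0+19720+25·17·40=36720; k=4: 12325+0+25·29·40=41325 → min 36720.
Length 4: A₁..A₄: k=1: 0+35802+28·39·29=67470; k=2: 27300+12325+28·25·29=59925; k=3: 35139+0+28·17·29=48943 → min 48943 | A₂..A₅: k=2: 0+36720+39·25·40=75720; k=3: 16575+19720+39·17·40=62815; k=4: 35802+0+39·29·40=81042 → min 62815.
Length 5: A₁..A₅: k=1: 0+62815+28·39·40=106495; k=2: 27300+36720+28·25·40=92020; k=3: 35139+19720+28·17·40=73899; k=4: 48943+0+28·29·40=81423 → min 73899.
Optimal order: ((A₁ (A₂ A₃)) (A₄ A₅)) with cost 73899.

73899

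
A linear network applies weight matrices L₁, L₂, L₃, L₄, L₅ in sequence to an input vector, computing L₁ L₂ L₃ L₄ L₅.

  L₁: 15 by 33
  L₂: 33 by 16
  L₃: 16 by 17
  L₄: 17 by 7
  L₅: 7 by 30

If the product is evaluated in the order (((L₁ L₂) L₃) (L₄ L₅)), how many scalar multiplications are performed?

23220

(L₁ L₂): 15×33 by 33×16 → 15×16, cost 15·33·16 = 7920
((L₁ L₂) L₃): 15×16 by 16×17 → 15×17, cost 15·16·17 = 4080; cumulative 12000
(L₄ L₅): 17×7 by 7×30 → 17×30, cost 17·7·30 = 3570
(((L₁ L₂) L₃) (L₄ L₅)): 15×17 by 17×30 → 15×30, cost 15·17·30 = 7650; cumulative 23220
Total: 23220 scalar multiplications.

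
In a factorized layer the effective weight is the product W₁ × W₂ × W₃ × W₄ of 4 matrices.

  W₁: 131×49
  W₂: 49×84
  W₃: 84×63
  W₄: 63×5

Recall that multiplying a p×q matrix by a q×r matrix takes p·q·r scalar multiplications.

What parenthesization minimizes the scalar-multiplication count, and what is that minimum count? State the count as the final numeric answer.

Adjacent pairs: W₁W₂ = 131·49·84 = 539196; W₂W₃ = 49·84·63 = 259308; W₃W₄ = 84·63·5 = 26460.
Length 3: W₁..W₃: k=1: 0+259308+131·49·63=663705; k=2: 539196+0+131·84·63=1232448 → min 663705 | W₂..W₄: k=2: 0+26460+49·84·5=47040; k=3: 259308+0+49·63·5=274743 → min 47040.
Length 4: W₁..W₄: k=1: 0+47040+131·49·5=79135; k=2: 539196+26460+131·84·5=620676; k=3: 663705+0+131·63·5=704970 → min 79135.
Optimal parenthesization: (W₁ × (W₂ × (W₃ × W₄))) with cost 79135.

79135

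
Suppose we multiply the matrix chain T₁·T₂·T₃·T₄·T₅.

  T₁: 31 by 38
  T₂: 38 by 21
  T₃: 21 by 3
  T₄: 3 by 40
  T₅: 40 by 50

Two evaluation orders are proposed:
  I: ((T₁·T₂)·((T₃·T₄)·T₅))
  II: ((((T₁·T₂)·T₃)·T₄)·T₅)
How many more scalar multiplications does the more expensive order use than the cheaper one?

Order I = ((T₁·T₂)·((T₃·T₄)·T₅)): (T₁·T₂): 31×38 by 38×21 → 31×21, cost 31·38·21 = 24738; (T₃·T₄): 21×3 by 3×40 → 21×40, cost 21·3·40 = 2520; ((T₃·T₄)·T₅): 21×40 by 40×50 → 21×50, cost 21·40·50 = 42000; cumulative 44520; ((T₁·T₂)·((T₃·T₄)·T₅)): 31×21 by 21×50 → 31×50, cost 31·21·50 = 32550; cumulative 101808. Total 101808.
Order II = ((((T₁·T₂)·T₃)·T₄)·T₅): (T₁·T₂): 31×38 by 38×21 → 31×21, cost 31·38·21 = 24738; ((T₁·T₂)·T₃): 31×21 by 21×3 → 31×3, cost 31·21·3 = 1953; cumulative 26691; (((T₁·T₂)·T₃)·T₄): 31×3 by 3×40 → 31×40, cost 31·3·40 = 3720; cumulative 30411; ((((T₁·T₂)·T₃)·T₄)·T₅): 31×40 by 40×50 → 31×50, cost 31·40·50 = 62000; cumulative 92411. Total 92411.
Difference: |101808 − 92411| = 9397.

9397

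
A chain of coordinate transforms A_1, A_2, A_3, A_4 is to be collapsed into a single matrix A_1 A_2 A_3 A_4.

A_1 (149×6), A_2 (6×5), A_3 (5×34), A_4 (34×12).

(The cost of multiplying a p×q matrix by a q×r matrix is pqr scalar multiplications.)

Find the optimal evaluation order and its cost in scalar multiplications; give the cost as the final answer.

13128

Adjacent pairs: A_1A_2 = 149·6·5 = 4470; A_2A_3 = 6·5·34 = 1020; A_3A_4 = 5·34·12 = 2040.
Length 3: A_1..A_3: k=1: 0+1020+149·6·34=31416; k=2: 4470+0+149·5·34=29800 → min 29800 | A_2..A_4: k=2: 0+2040+6·5·12=2400; k=3: 1020+0+6·34·12=3468 → min 2400.
Length 4: A_1..A_4: k=1: 0+2400+149·6·12=13128; k=2: 4470+2040+149·5·12=15450; k=3: 29800+0+149·34·12=90592 → min 13128.
Optimal parenthesization: (A_1 (A_2 (A_3 A_4))) with cost 13128.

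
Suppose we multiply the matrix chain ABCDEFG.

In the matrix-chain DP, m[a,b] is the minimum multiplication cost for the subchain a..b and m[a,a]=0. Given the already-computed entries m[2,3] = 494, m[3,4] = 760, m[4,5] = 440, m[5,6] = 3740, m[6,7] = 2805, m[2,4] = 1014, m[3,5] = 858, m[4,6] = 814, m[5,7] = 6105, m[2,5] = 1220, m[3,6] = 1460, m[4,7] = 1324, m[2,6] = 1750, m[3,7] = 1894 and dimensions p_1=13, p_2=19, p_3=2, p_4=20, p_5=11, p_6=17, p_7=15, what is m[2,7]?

2208

m[2,7] = min over k∈[2,6] of m[2,k]+m[k+1,7]+p_{1}·p_k·p_{7}.
k=2: 0 + 1894 + 13·19·15 = 5599; k=3: 494 + 1324 + 13·2·15 = 2208; k=4: 1014 + 6105 + 13·20·15 = 11019; k=5: 1220 + 2805 + 13·11·15 = 6170; k=6: 1750 + 0 + 13·17·15 = 5065.
Minimum: 2208 at k=3.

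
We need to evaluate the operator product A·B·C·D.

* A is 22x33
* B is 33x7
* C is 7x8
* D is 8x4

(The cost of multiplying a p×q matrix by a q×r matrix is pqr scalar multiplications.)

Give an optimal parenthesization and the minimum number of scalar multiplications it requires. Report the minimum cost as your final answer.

4052

Adjacent pairs: AB = 22·33·7 = 5082; BC = 33·7·8 = 1848; CD = 7·8·4 = 224.
Length 3: A..C: k=1: 0+1848+22·33·8=7656; k=2: 5082+0+22·7·8=6314 → min 6314 | B..D: k=2: 0+224+33·7·4=1148; k=3: 1848+0+33·8·4=2904 → min 1148.
Length 4: A..D: k=1: 0+1148+22·33·4=4052; k=2: 5082+224+22·7·4=5922; k=3: 6314+0+22·8·4=7018 → min 4052.
Optimal parenthesization: (A·(B·(C·D))) with cost 4052.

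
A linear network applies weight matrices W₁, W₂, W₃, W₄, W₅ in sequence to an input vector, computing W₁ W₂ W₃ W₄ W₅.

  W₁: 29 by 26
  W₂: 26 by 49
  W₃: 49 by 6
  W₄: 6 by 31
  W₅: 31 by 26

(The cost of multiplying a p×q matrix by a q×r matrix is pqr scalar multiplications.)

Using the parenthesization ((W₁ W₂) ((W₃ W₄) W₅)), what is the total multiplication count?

122500

(W₁ W₂): 29×26 by 26×49 → 29×49, cost 29·26·49 = 36946
(W₃ W₄): 49×6 by 6×31 → 49×31, cost 49·6·31 = 9114
((W₃ W₄) W₅): 49×31 by 31×26 → 49×26, cost 49·31·26 = 39494; cumulative 48608
((W₁ W₂) ((W₃ W₄) W₅)): 29×49 by 49×26 → 29×26, cost 29·49·26 = 36946; cumulative 122500
Total: 122500 scalar multiplications.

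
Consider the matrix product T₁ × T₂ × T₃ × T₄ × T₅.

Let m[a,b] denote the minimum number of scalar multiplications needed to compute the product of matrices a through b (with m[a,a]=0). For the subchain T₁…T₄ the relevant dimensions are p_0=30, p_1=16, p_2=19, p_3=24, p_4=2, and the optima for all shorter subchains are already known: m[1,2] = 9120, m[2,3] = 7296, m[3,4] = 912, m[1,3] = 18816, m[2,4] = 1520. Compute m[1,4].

m[1,4] = min over k∈[1,3] of m[1,k]+m[k+1,4]+p_{0}·p_k·p_{4}.
k=1: 0 + 1520 + 30·16·2 = 2480; k=2: 9120 + 912 + 30·19·2 = 11172; k=3: 18816 + 0 + 30·24·2 = 20256.
Minimum: 2480 at k=1.

2480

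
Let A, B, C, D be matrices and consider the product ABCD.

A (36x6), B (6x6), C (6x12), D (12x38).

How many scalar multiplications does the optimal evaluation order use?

11376

Adjacent pairs: AB = 36·6·6 = 1296; BC = 6·6·12 = 432; CD = 6·12·38 = 2736.
Length 3: A..C: k=1: 0+432+36·6·12=3024; k=2: 1296+0+36·6·12=3888 → min 3024 | B..D: k=2: 0+2736+6·6·38=4104; k=3: 432+0+6·12·38=3168 → min 3168.
Length 4: A..D: k=1: 0+3168+36·6·38=11376; k=2: 1296+2736+36·6·38=12240; k=3: 3024+0+36·12·38=19440 → min 11376.
Optimal order: (A((BC)D)) with cost 11376.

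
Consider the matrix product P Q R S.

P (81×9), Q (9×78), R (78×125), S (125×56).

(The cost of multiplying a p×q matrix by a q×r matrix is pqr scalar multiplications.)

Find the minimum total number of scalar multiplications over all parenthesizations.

Adjacent pairs: PQ = 81·9·78 = 56862; QR = 9·78·125 = 87750; RS = 78·125·56 = 546000.
Length 3: P..R: k=1: 0+87750+81·9·125=178875; k=2: 56862+0+81·78·125=846612 → min 178875 | Q..S: k=2: 0+546000+9·78·56=585312; k=3: 87750+0+9·125·56=150750 → min 150750.
Length 4: P..S: k=1: 0+150750+81·9·56=191574; k=2: 56862+546000+81·78·56=956670; k=3: 178875+0+81·125·56=745875 → min 191574.
Optimal order: (P ((Q R) S)) with cost 191574.

191574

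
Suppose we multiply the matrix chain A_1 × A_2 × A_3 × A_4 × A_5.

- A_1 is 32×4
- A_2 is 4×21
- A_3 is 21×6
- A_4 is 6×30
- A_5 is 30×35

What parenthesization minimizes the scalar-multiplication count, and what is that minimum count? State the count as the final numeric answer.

Adjacent pairs: A_1A_2 = 32·4·21 = 2688; A_2A_3 = 4·21·6 = 504; A_3A_4 = 21·6·30 = 3780; A_4A_5 = 6·30·35 = 6300.
Length 3: A_1..A_3: k=1: 0+504+32·4·6=1272; k=2: 2688+0+32·21·6=6720 → min 1272 | A_2..A_4: k=2: 0+3780+4·21·30=6300; k=3: 504+0+4·6·30=1224 → min 1224 | A_3..A_5: k=3: 0+6300+21·6·35=10710; k=4: 3780+0+21·30·35=25830 → min 10710.
Length 4: A_1..A_4: k=1: 0+1224+32·4·30=5064; k=2: 2688+3780+32·21·30=26628; k=3: 1272+0+32·6·30=7032 → min 5064 | A_2..A_5: k=2: 0+10710+4·21·35=13650; k=3: 504+6300+4·6·35=7644; k=4: 1224+0+4·30·35=5424 → min 5424.
Length 5: A_1..A_5: k=1: 0+5424+32·4·35=9904; k=2: 2688+10710+32·21·35=36918; k=3: 1272+6300+32·6·35=14292; k=4: 5064+0+32·30·35=38664 → min 9904.
Optimal parenthesization: (A_1 × (((A_2 × A_3) × A_4) × A_5)) with cost 9904.

9904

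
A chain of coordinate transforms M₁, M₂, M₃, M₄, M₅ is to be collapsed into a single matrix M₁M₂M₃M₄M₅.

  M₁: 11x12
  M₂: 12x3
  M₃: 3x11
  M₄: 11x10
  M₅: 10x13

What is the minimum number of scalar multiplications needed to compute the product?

1545

Adjacent pairs: M₁M₂ = 11·12·3 = 396; M₂M₃ = 12·3·11 = 396; M₃M₄ = 3·11·10 = 330; M₄M₅ = 11·10·13 = 1430.
Length 3: M₁..M₃: k=1: 0+396+11·12·11=1848; k=2: 396+0+11·3·11=759 → min 759 | M₂..M₄: k=2: 0+330+12·3·10=690; k=3: 396+0+12·11·10=1716 → min 690 | M₃..M₅: k=3: 0+1430+3·11·13=1859; k=4: 330+0+3·10·13=720 → min 720.
Length 4: M₁..M₄: k=1: 0+690+11·12·10=2010; k=2: 396+330+11·3·10=1056; k=3: 759+0+11·11·10=1969 → min 1056 | M₂..M₅: k=2: 0+720+12·3·13=1188; k=3: 396+1430+12·11·13=3542; k=4: 690+0+12·10·13=2250 → min 1188.
Length 5: M₁..M₅: k=1: 0+1188+11·12·13=2904; k=2: 396+720+11·3·13=1545; k=3: 759+1430+11·11·13=3762; k=4: 1056+0+11·10·13=2486 → min 1545.
Optimal order: ((M₁M₂)((M₃M₄)M₅)) with cost 1545.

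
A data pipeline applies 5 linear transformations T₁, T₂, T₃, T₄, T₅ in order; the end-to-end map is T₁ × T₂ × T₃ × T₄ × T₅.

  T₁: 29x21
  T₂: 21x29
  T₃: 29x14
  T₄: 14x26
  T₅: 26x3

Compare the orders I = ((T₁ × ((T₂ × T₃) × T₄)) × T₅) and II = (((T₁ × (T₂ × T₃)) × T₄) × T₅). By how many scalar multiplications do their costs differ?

Order I = ((T₁ × ((T₂ × T₃) × T₄)) × T₅): (T₂ × T₃): 21×29 by 29×14 → 21×14, cost 21·29·14 = 8526; ((T₂ × T₃) × T₄): 21×14 by 14×26 → 21×26, cost 21·14·26 = 7644; cumulative 16170; (T₁ × ((T₂ × T₃) × T₄)): 29×21 by 21×26 → 29×26, cost 29·21·26 = 15834; cumulative 32004; ((T₁ × ((T₂ × T₃) × T₄)) × T₅): 29×26 by 26×3 → 29×3, cost 29·26·3 = 2262; cumulative 34266. Total 34266.
Order II = (((T₁ × (T₂ × T₃)) × T₄) × T₅): (T₂ × T₃): 21×29 by 29×14 → 21×14, cost 21·29·14 = 8526; (T₁ × (T₂ × T₃)): 29×21 by 21×14 → 29×14, cost 29·21·14 = 8526; cumulative 17052; ((T₁ × (T₂ × T₃)) × T₄): 29×14 by 14×26 → 29×26, cost 29·14·26 = 10556; cumulative 27608; (((T₁ × (T₂ × T₃)) × T₄) × T₅): 29×26 by 26×3 → 29×3, cost 29·26·3 = 2262; cumulative 29870. Total 29870.
Difference: |34266 − 29870| = 4396.

4396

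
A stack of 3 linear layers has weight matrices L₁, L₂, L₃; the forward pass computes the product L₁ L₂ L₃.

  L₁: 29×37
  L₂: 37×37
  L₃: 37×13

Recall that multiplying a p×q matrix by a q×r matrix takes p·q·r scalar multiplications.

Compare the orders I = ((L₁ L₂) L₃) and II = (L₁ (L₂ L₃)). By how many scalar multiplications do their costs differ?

Order I = ((L₁ L₂) L₃): (L₁ L₂): 29×37 by 37×37 → 29×37, cost 29·37·37 = 39701; ((L₁ L₂) L₃): 29×37 by 37×13 → 29×13, cost 29·37·13 = 13949; cumulative 53650. Total 53650.
Order II = (L₁ (L₂ L₃)): (L₂ L₃): 37×37 by 37×13 → 37×13, cost 37·37·13 = 17797; (L₁ (L₂ L₃)): 29×37 by 37×13 → 29×13, cost 29·37·13 = 13949; cumulative 31746. Total 31746.
Difference: |53650 − 31746| = 21904.

21904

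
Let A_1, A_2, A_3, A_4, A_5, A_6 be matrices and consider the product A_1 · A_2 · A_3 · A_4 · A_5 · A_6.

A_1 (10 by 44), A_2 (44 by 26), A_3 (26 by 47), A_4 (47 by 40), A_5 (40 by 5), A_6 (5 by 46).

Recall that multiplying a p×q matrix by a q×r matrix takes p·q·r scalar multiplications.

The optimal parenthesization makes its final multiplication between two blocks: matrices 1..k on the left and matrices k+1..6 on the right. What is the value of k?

5

Adjacent pairs: A_1A_2 = 10·44·26 = 11440; A_2A_3 = 44·26·47 = 53768; A_3A_4 = 26·47·40 = 48880; A_4A_5 = 47·40·5 = 9400; A_5A_6 = 40·5·46 = 9200.
Length 3: A_1..A_3: k=1: 0+53768+10·44·47=74448; k=2: 11440+0+10·26·47=23660 → min 23660 | A_2..A_4: k=2: 0+48880+44·26·40=94640; k=3: 53768+0+44·47·40=136488 → min 94640 | A_3..A_5: k=3: 0+9400+26·47·5=15510; k=4: 48880+0+26·40·5=54080 → min 15510 | A_4..A_6: k=4: 0+9200+47·40·46=95680; k=5: 9400+0+47·5·46=20210 → min 20210.
Length 4: A_1..A_4: k=1: 0+94640+10·44·40=112240; k=2: 11440+48880+10·26·40=70720; k=3: 23660+0+10·47·40=42460 → min 42460 | A_2..A_5: k=2: 0+15510+44·26·5=21230; k=3: 53768+9400+44·47·5=73508; k=4: 94640+0+44·40·5=103440 → min 21230 | A_3..A_6: k=3: 0+20210+26·47·46=76422; k=4: 48880+9200+26·40·46=105920; k=5: 15510+0+26·5·46=21490 → min 21490.
Length 5: A_1..A_5: k=1: 0+21230+10·44·5=23430; k=2: 11440+15510+10·26·5=28250; k=3: 23660+9400+10·47·5=35410; k=4: 42460+0+10·40·5=44460 → min 23430 | A_2..A_6: k=2: 0+21490+44·26·46=74114; k=3: 53768+20210+44·47·46=169106; k=4: 94640+9200+44·40·46=184800; k=5: 21230+0+44·5·46=31350 → min 31350.
Top-level splits: k=1: (A_1..A_1)·(A_2..A_6) → 0+31350+10·44·46 = 51590; k=2: (A_1..A_2)·(A_3..A_6) → 11440+21490+10·26·46 = 44890; k=3: (A_1..A_3)·(A_4..A_6) → 23660+20210+10·47·46 = 65490; k=4: (A_1..A_4)·(A_5..A_6) → 42460+9200+10·40·46 = 70060; k=5: (A_1..A_5)·(A_6..A_6) → 23430+0+10·5·46 = 25730.
Best split is after A_5, i.e. k = 5.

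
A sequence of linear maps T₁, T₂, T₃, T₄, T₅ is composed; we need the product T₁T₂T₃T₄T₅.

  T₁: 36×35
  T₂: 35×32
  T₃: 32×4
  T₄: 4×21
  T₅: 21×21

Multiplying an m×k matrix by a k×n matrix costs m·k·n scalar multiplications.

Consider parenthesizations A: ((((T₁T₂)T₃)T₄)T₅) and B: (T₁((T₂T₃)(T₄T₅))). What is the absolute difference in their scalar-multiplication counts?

Order A = ((((T₁T₂)T₃)T₄)T₅): (T₁T₂): 36×35 by 35×32 → 36×32, cost 36·35·32 = 40320; ((T₁T₂)T₃): 36×32 by 32×4 → 36×4, cost 36·32·4 = 4608; cumulative 44928; (((T₁T₂)T₃)T₄): 36×4 by 4×21 → 36×21, cost 36·4·21 = 3024; cumulative 47952; ((((T₁T₂)T₃)T₄)T₅): 36×21 by 21×21 → 36×21, cost 36·21·21 = 15876; cumulative 63828. Total 63828.
Order B = (T₁((T₂T₃)(T₄T₅))): (T₂T₃): 35×32 by 32×4 → 35×4, cost 35·32·4 = 4480; (T₄T₅): 4×21 by 21×21 → 4×21, cost 4·21·21 = 1764; ((T₂T₃)(T₄T₅)): 35×4 by 4×21 → 35×21, cost 35·4·21 = 2940; cumulative 9184; (T₁((T₂T₃)(T₄T₅))): 36×35 by 35×21 → 36×21, cost 36·35·21 = 26460; cumulative 35644. Total 35644.
Difference: |63828 − 35644| = 28184.

28184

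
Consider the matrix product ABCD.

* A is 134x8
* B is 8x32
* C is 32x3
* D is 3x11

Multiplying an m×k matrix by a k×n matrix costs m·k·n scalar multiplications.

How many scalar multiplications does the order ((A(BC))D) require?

(BC): 8×32 by 32×3 → 8×3, cost 8·32·3 = 768
(A(BC)): 134×8 by 8×3 → 134×3, cost 134·8·3 = 3216; cumulative 3984
((A(BC))D): 134×3 by 3×11 → 134×11, cost 134·3·11 = 4422; cumulative 8406
Total: 8406 scalar multiplications.

8406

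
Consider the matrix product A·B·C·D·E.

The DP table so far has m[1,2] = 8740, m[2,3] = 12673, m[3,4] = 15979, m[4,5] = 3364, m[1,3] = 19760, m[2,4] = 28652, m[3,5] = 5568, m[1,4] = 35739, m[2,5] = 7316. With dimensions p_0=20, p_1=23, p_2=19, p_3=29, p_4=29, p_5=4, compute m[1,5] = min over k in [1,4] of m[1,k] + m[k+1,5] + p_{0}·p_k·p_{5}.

9156

m[1,5] = min over k∈[1,4] of m[1,k]+m[k+1,5]+p_{0}·p_k·p_{5}.
k=1: 0 + 7316 + 20·23·4 = 9156; k=2: 8740 + 5568 + 20·19·4 = 15828; k=3: 19760 + 3364 + 20·29·4 = 25444; k=4: 35739 + 0 + 20·29·4 = 38059.
Minimum: 9156 at k=1.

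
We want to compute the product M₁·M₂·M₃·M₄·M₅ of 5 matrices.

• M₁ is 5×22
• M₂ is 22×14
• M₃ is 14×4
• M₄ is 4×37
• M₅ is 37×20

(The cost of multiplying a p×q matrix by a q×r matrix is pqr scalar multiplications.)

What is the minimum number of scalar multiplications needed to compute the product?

5032

Adjacent pairs: M₁M₂ = 5·22·14 = 1540; M₂M₃ = 22·14·4 = 1232; M₃M₄ = 14·4·37 = 2072; M₄M₅ = 4·37·20 = 2960.
Length 3: M₁..M₃: k=1: 0+1232+5·22·4=1672; k=2: 1540+0+5·14·4=1820 → min 1672 | M₂..M₄: k=2: 0+2072+22·14·37=13468; k=3: 1232+0+22·4·37=4488 → min 4488 | M₃..M₅: k=3: 0+2960+14·4·20=4080; k=4: 2072+0+14·37·20=12432 → min 4080.
Length 4: M₁..M₄: k=1: 0+4488+5·22·37=8558; k=2: 1540+2072+5·14·37=6202; k=3: 1672+0+5·4·37=2412 → min 2412 | M₂..M₅: k=2: 0+4080+22·14·20=10240; k=3: 1232+2960+22·4·20=5952; k=4: 4488+0+22·37·20=20768 → min 5952.
Length 5: M₁..M₅: k=1: 0+5952+5·22·20=8152; k=2: 1540+4080+5·14·20=7020; k=3: 1672+2960+5·4·20=5032; k=4: 2412+0+5·37·20=6112 → min 5032.
Optimal order: ((M₁·(M₂·M₃))·(M₄·M₅)) with cost 5032.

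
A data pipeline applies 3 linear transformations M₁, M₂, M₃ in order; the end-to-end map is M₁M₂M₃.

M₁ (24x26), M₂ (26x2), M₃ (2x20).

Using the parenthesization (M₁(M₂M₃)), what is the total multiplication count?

(M₂M₃): 26×2 by 2×20 → 26×20, cost 26·2·20 = 1040
(M₁(M₂M₃)): 24×26 by 26×20 → 24×20, cost 24·26·20 = 12480; cumulative 13520
Total: 13520 scalar multiplications.

13520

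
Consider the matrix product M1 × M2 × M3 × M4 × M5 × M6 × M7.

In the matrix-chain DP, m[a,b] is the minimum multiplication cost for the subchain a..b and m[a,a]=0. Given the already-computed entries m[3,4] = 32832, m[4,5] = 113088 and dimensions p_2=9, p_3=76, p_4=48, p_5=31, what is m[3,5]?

m[3,5] = min over k∈[3,4] of m[3,k]+m[k+1,5]+p_{2}·p_k·p_{5}.
k=3: 0 + 113088 + 9·76·31 = 134292; k=4: 32832 + 0 + 9·48·31 = 46224.
Minimum: 46224 at k=4.

46224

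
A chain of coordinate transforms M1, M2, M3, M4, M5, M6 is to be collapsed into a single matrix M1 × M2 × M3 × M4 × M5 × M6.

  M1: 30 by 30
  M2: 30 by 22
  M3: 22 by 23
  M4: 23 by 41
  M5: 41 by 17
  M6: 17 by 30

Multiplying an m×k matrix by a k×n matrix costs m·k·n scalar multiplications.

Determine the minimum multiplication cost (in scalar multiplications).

Adjacent pairs: M1M2 = 30·30·22 = 19800; M2M3 = 30·22·23 = 15180; M3M4 = 22·23·41 = 20746; M4M5 = 23·41·17 = 16031; M5M6 = 41·17·30 = 20910.
Length 3: M1..M3: k=1: 0+15180+30·30·23=35880; k=2: 19800+0+30·22·23=34980 → min 34980 | M2..M4: k=2: 0+20746+30·22·41=47806; k=3: 15180+0+30·23·41=43470 → min 43470 | M3..M5: k=3: 0+16031+22·23·17=24633; k=4: 20746+0+22·41·17=36080 → min 24633 | M4..M6: k=4: 0+20910+23·41·30=49200; k=5: 16031+0+23·17·30=27761 → min 27761.
Length 4: M1..M4: k=1: 0+43470+30·30·41=80370; k=2: 19800+20746+30·22·41=67606; k=3: 34980+0+30·23·41=63270 → min 63270 | M2..M5: k=2: 0+24633+30·22·17=35853; k=3: 15180+16031+30·23·17=42941; k=4: 43470+0+30·41·17=64380 → min 35853 | M3..M6: k=3: 0+27761+22·23·30=42941; k=4: 20746+20910+22·41·30=68716; k=5: 24633+0+22·17·30=35853 → min 35853.
Length 5: M1..M5: k=1: 0+35853+30·30·17=51153; k=2: 19800+24633+30·22·17=55653; k=3: 34980+16031+30·23·17=62741; k=4: 63270+0+30·41·17=84180 → min 51153 | M2..M6: k=2: 0+35853+30·22·30=55653; k=3: 15180+27761+30·23·30=63641; k=4: 43470+20910+30·41·30=101280; k=5: 35853+0+30·17·30=51153 → min 51153.
Length 6: M1..M6: k=1: 0+51153+30·30·30=78153; k=2: 19800+35853+30·22·30=75453; k=3: 34980+27761+30·23·30=83441; k=4: 63270+20910+30·41·30=121080; k=5: 51153+0+30·17·30=66453 → min 66453.
Optimal order: ((M1 × (M2 × (M3 × (M4 × M5)))) × M6) with cost 66453.

66453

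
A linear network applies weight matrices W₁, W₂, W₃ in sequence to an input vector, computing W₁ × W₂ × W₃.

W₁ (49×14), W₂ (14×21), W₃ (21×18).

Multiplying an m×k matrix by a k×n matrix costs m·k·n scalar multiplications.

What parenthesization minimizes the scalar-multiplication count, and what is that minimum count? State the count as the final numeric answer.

(W₁ × (W₂ × W₃)): cost 17640.
((W₁ × W₂) × W₃): cost 32928.
Optimal: (W₁ × (W₂ × W₃)) with cost 17640.

17640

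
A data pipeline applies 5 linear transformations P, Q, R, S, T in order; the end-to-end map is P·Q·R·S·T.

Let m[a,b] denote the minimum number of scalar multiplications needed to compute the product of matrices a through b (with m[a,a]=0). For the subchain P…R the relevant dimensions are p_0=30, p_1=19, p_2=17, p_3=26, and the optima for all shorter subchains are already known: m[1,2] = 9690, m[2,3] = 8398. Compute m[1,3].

22950

m[1,3] = min over k∈[1,2] of m[1,k]+m[k+1,3]+p_{0}·p_k·p_{3}.
k=1: 0 + 8398 + 30·19·26 = 23218; k=2: 9690 + 0 + 30·17·26 = 22950.
Minimum: 22950 at k=2.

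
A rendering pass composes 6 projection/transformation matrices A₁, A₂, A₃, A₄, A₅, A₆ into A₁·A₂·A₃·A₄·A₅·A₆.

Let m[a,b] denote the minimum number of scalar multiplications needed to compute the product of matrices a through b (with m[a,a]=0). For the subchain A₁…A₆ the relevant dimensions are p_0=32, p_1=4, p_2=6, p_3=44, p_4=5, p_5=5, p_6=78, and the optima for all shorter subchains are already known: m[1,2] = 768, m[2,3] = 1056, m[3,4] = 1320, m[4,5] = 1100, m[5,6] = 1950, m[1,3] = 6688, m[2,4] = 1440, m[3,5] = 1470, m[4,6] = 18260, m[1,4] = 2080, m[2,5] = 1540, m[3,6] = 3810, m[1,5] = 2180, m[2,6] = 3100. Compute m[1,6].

m[1,6] = min over k∈[1,5] of m[1,k]+m[k+1,6]+p_{0}·p_k·p_{6}.
k=1: 0 + 3100 + 32·4·78 = 13084; k=2: 768 + 3810 + 32·6·78 = 19554; k=3: 6688 + 18260 + 32·44·78 = 134772; k=4: 2080 + 1950 + 32·5·78 = 16510; k=5: 2180 + 0 + 32·5·78 = 14660.
Minimum: 13084 at k=1.

13084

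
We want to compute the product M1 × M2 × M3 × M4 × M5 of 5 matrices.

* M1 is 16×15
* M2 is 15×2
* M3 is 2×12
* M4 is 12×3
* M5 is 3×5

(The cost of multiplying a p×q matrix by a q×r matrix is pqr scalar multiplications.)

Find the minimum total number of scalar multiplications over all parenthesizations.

Adjacent pairs: M1M2 = 16·15·2 = 480; M2M3 = 15·2·12 = 360; M3M4 = 2·12·3 = 72; M4M5 = 12·3·5 = 180.
Length 3: M1..M3: k=1: 0+360+16·15·12=3240; k=2: 480+0+16·2·12=864 → min 864 | M2..M4: k=2: 0+72+15·2·3=162; k=3: 360+0+15·12·3=900 → min 162 | M3..M5: k=3: 0+180+2·12·5=300; k=4: 72+0+2·3·5=102 → min 102.
Length 4: M1..M4: k=1: 0+162+16·15·3=882; k=2: 480+72+16·2·3=648; k=3: 864+0+16·12·3=1440 → min 648 | M2..M5: k=2: 0+102+15·2·5=252; k=3: 360+180+15·12·5=1440; k=4: 162+0+15·3·5=387 → min 252.
Length 5: M1..M5: k=1: 0+252+16·15·5=1452; k=2: 480+102+16·2·5=742; k=3: 864+180+16·12·5=2004; k=4: 648+0+16·3·5=888 → min 742.
Optimal order: ((M1 × M2) × ((M3 × M4) × M5)) with cost 742.

742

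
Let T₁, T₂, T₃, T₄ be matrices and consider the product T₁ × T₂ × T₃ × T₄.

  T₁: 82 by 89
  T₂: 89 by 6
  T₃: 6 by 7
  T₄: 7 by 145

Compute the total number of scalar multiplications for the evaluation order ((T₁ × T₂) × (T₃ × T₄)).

(T₁ × T₂): 82×89 by 89×6 → 82×6, cost 82·89·6 = 43788
(T₃ × T₄): 6×7 by 7×145 → 6×145, cost 6·7·145 = 6090
((T₁ × T₂) × (T₃ × T₄)): 82×6 by 6×145 → 82×145, cost 82·6·145 = 71340; cumulative 121218
Total: 121218 scalar multiplications.

121218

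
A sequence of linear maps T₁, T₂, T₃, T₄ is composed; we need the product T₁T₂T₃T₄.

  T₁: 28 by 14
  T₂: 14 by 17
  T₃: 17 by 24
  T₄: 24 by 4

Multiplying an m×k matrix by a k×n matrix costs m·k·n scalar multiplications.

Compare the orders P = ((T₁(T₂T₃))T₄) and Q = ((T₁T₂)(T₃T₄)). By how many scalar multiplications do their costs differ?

7608

Order P = ((T₁(T₂T₃))T₄): (T₂T₃): 14×17 by 17×24 → 14×24, cost 14·17·24 = 5712; (T₁(T₂T₃)): 28×14 by 14×24 → 28×24, cost 28·14·24 = 9408; cumulative 15120; ((T₁(T₂T₃))T₄): 28×24 by 24×4 → 28×4, cost 28·24·4 = 2688; cumulative 17808. Total 17808.
Order Q = ((T₁T₂)(T₃T₄)): (T₁T₂): 28×14 by 14×17 → 28×17, cost 28·14·17 = 6664; (T₃T₄): 17×24 by 24×4 → 17×4, cost 17·24·4 = 1632; ((T₁T₂)(T₃T₄)): 28×17 by 17×4 → 28×4, cost 28·17·4 = 1904; cumulative 10200. Total 10200.
Difference: |17808 − 10200| = 7608.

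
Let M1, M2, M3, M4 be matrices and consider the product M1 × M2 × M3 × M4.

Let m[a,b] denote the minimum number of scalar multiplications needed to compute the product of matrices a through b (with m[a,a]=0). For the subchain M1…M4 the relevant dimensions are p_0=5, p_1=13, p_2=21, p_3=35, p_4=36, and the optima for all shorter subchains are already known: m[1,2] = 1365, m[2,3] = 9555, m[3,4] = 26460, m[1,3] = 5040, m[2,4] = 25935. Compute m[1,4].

11340

m[1,4] = min over k∈[1,3] of m[1,k]+m[k+1,4]+p_{0}·p_k·p_{4}.
k=1: 0 + 25935 + 5·13·36 = 28275; k=2: 1365 + 26460 + 5·21·36 = 31605; k=3: 5040 + 0 + 5·35·36 = 11340.
Minimum: 11340 at k=3.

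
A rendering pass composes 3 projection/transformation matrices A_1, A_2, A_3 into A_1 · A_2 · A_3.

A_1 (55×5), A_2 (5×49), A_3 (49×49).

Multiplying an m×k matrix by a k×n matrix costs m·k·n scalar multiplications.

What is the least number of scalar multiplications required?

Order (A_1 · (A_2 · A_3)): (A_2 · A_3): 5×49 by 49×49 → 5×49, cost 5·49·49 = 12005; (A_1 · (A_2 · A_3)): 55×5 by 5×49 → 55×49, cost 55·5·49 = 13475; cumulative 25480. Total 25480.
Order ((A_1 · A_2) · A_3): (A_1 · A_2): 55×5 by 5×49 → 55×49, cost 55·5·49 = 13475; ((A_1 · A_2) · A_3): 55×49 by 49×49 → 55×49, cost 55·49·49 = 132055; cumulative 145530. Total 145530.
Minimum: 25480.

25480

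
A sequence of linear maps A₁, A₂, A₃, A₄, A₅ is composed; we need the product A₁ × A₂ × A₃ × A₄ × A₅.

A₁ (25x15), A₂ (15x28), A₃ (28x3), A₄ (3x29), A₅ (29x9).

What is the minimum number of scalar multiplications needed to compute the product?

Adjacent pairs: A₁A₂ = 25·15·28 = 10500; A₂A₃ = 15·28·3 = 1260; A₃A₄ = 28·3·29 = 2436; A₄A₅ = 3·29·9 = 783.
Length 3: A₁..A₃: k=1: 0+1260+25·15·3=2385; k=2: 10500+0+25·28·3=12600 → min 2385 | A₂..A₄: k=2: 0+2436+15·28·29=14616; k=3: 1260+0+15·3·29=2565 → min 2565 | A₃..A₅: k=3: 0+783+28·3·9=1539; k=4: 2436+0+28·29·9=9744 → min 1539.
Length 4: A₁..A₄: k=1: 0+2565+25·15·29=13440; k=2: 10500+2436+25·28·29=33236; k=3: 2385+0+25·3·29=4560 → min 4560 | A₂..A₅: k=2: 0+1539+15·28·9=5319; k=3: 1260+783+15·3·9=2448; k=4: 2565+0+15·29·9=6480 → min 2448.
Length 5: A₁..A₅: k=1: 0+2448+25·15·9=5823; k=2: 10500+1539+25·28·9=18339; k=3: 2385+783+25·3·9=3843; k=4: 4560+0+25·29·9=11085 → min 3843.
Optimal order: ((A₁ × (A₂ × A₃)) × (A₄ × A₅)) with cost 3843.

3843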